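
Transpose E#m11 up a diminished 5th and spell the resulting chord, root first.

B D F# A C# E

Transposed root: E# → B (diminished 5th up). So we spell B minor eleventh:
- root: B
- minor 3rd: D
- perfect 5th: F#
- minor 7th: A
- major 9th: C#
- perfect 11th: E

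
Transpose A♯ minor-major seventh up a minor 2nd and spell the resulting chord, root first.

Transposed root: A# → B (minor 2nd up). So we spell B minor-major seventh:
- root: B
- minor 3rd: D
- perfect 5th: F#
- major 7th: A#

B D F# A#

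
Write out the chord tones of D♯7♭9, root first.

D♯, F𝄪, A♯, C♯, E

Root D♯, quality dominant seventh flat nine:
root → D♯
3rd (major 3rd) → F𝄪
5th (perfect 5th) → A♯
7th (minor 7th) → C♯
9th (minor 9th) → E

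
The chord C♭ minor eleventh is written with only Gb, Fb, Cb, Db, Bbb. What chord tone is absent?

The full C♭ minor eleventh chord is Cb, Ebb, Gb, Bbb, Db, Fb.
Comparing with the voicing, the minor 3rd (3rd) — Ebb — is absent.

Ebb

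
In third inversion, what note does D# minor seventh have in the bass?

C-sharp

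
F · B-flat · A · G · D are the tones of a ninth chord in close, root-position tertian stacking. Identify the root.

Stacking in thirds gives G – B-flat – D – F – A, so G is the root — G minor ninth.

G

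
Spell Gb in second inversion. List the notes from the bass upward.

Db – Gb – Bb

In root position, Gb is Gb–Bb–Db.
Second inversion puts the fifth (Db) in the bass.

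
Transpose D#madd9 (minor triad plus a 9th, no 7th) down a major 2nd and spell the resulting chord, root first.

C#, E, G#, D#

A major 2nd down from D# is C#, so the new chord is C# minor added-ninth.
- root: C#
- minor 3rd: E
- perfect 5th: G#
- major 9th: D#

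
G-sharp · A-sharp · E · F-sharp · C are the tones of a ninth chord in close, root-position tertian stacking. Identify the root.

F-sharp

Stacking in thirds gives F-sharp – A-sharp – C – E – G-sharp, so F-sharp is the root — F-sharp dominant ninth flat five.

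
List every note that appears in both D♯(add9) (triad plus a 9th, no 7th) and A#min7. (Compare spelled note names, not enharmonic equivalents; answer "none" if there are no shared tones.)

D♯(add9) = D#, F##, A#, E#.
A#min7 = A#, C#, E#, G#.
Shared: A#, E#.

A#, E#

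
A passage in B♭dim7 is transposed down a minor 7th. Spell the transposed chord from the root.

C – Eb – Gb – Bbb

Bb down a minor 7th → C. New chord: C diminished seventh.
C — root
Eb — minor 3rd
Gb — diminished 5th
Bbb — diminished 7th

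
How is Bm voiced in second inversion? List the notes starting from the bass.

In root position, Bm is B–D–F#.
Second inversion puts the fifth (F#) in the bass.

F#  B  D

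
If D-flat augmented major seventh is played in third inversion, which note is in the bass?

C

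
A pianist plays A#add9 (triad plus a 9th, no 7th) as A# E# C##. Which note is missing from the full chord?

A#add9 = A#, C##, E#, B#. The voicing lacks the 9th (major 9th), B#.

B#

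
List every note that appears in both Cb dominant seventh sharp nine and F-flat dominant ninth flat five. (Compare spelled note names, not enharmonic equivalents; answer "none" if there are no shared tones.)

Cb dominant seventh sharp nine = C-flat, E-flat, G-flat, B-double-flat, D.
F-flat dominant ninth flat five = F-flat, A-flat, C-double-flat, E-double-flat, G-flat.
Shared: G-flat.

G-flat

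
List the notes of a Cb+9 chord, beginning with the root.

Cb  Eb  G  Bbb  Db

Root Cb, quality dominant ninth sharp five:
- root: Cb
- major 3rd: Eb
- augmented 5th: G
- minor 7th: Bbb
- major 9th: Db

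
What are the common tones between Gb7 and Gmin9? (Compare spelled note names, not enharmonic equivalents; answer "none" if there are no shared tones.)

Gb7: Gb Bb Db Fb
Gmin9: G Bb D F A
Common to both → Bb.

Bb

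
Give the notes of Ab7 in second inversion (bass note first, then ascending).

Eb, Gb, Ab, C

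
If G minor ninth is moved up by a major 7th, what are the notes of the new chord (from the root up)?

Transposed root: G → F# (major 7th up). So we spell F# minor ninth:
Root: F#
Minor 3rd (3rd): A
Perfect 5th (5th): C#
Minor 7th (7th): E
Major 9th (9th): G#

F#  A  C#  E  G#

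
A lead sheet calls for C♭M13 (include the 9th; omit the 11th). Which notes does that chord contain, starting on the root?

Cb, Eb, Gb, Bb, Db, Ab

C♭M13: major thirteenth on Cb.
root → Cb
3rd (major 3rd) → Eb
5th (perfect 5th) → Gb
7th (major 7th) → Bb
9th (major 9th) → Db
13th (major 13th) → Ab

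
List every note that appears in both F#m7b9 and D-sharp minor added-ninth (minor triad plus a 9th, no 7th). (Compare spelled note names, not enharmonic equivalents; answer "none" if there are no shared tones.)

F#m7b9 = F#, A, C#, E, G.
D-sharp minor added-ninth = D#, F#, A#, E#.
Shared: F#.

F#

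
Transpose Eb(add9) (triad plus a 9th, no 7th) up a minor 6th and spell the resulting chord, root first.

A minor 6th up from Eb is Cb, so the new chord is Cb added-ninth.
Cb — root
Eb — major 3rd
Gb — perfect 5th
Db — major 9th

Cb – Eb – Gb – Db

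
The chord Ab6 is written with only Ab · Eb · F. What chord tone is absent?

C

Ab6 = Ab, C, Eb, F. The voicing lacks the 3rd (major 3rd), C.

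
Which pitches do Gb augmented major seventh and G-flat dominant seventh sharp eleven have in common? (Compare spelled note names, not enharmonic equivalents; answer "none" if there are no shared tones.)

Gb augmented major seventh: G-flat B-flat D F
G-flat dominant seventh sharp eleven: G-flat B-flat D-flat F-flat C
Common to both → G-flat, B-flat.

G-flat, B-flat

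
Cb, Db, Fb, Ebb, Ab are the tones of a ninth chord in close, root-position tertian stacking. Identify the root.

Db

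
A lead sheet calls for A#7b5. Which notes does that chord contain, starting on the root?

A#  C##  E  G#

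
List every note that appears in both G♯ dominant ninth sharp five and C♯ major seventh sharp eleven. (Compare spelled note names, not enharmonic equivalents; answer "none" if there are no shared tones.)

G♯ dominant ninth sharp five = G-sharp, B-sharp, D-double-sharp, F-sharp, A-sharp.
C♯ major seventh sharp eleven = C-sharp, E-sharp, G-sharp, B-sharp, F-double-sharp.
Shared: G-sharp, B-sharp.

G-sharp, B-sharp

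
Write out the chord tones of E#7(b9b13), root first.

E#, G##, B#, D#, F#, C#

Root E#, quality dominant seventh flat nine flat thirteen:
- root: E#
- major 3rd: G##
- perfect 5th: B#
- minor 7th: D#
- minor 9th: F#
- minor 13th: C#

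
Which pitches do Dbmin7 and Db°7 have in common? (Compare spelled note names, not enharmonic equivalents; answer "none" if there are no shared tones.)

Db  Fb

Dbmin7 = Db, Fb, Ab, Cb.
Db°7 = Db, Fb, Abb, Cbb.
Shared: Db, Fb.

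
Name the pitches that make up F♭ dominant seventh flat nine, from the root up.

F-flat  A-flat  C-flat  E-double-flat  G-double-flat

F♭ dominant seventh flat nine is a dominant seventh flat nine built on F-flat.
F-flat — root
A-flat — major 3rd
C-flat — perfect 5th
E-double-flat — minor 7th
G-double-flat — minor 9th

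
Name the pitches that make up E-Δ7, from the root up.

E-Δ7: minor-major seventh on E.
E — root
G — minor 3rd
B — perfect 5th
D# — major 7th

E, G, B, D#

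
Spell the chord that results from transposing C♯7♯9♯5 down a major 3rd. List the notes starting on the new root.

A – C# – E# – G – B#

A major 3rd down from C# is A, so the new chord is A dominant seventh sharp nine sharp five.
root → A
3rd (major 3rd) → C#
5th (augmented 5th) → E#
7th (minor 7th) → G
9th (augmented 9th) → B#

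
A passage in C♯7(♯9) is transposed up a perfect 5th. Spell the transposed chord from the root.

A perfect 5th up from C# is G#, so the new chord is G# dominant seventh sharp nine.
- root: G#
- major 3rd: B#
- perfect 5th: D#
- minor 7th: F#
- augmented 9th: A##

G# B# D# F# A##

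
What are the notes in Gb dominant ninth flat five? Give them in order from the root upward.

G-flat B-flat D-double-flat F-flat A-flat

Gb dominant ninth flat five: dominant ninth flat five on G-flat.
root → G-flat
3rd (major 3rd) → B-flat
5th (diminished 5th) → D-double-flat
7th (minor 7th) → F-flat
9th (major 9th) → A-flat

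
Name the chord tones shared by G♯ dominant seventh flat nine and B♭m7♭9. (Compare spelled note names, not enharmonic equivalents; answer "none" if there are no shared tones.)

none

G♯ dominant seventh flat nine: G♯ B♯ D♯ F♯ A
B♭m7♭9: B♭ D♭ F A♭ C♭
Common to both → none.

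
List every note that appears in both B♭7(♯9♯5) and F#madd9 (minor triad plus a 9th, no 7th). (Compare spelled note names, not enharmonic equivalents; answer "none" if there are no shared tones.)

B♭7(♯9♯5) = Bb, D, F#, Ab, C#.
F#madd9 = F#, A, C#, G#.
Shared: F#, C#.

F# – C#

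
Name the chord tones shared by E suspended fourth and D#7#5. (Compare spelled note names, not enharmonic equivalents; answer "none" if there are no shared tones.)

E suspended fourth = E, A, B.
D#7#5 = D#, F##, A##, C#.
Shared: none.

none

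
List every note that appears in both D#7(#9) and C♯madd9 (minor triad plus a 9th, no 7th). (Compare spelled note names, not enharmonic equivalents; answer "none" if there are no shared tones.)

D#7(#9) = D♯, F𝄪, A♯, C♯, E𝄪.
C♯madd9 = C♯, E, G♯, D♯.
Shared: D♯, C♯.

D♯, C♯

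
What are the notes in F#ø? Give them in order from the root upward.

Root F♯, quality half-diminished seventh:
Root: F♯
Minor 3rd (3rd): A
Diminished 5th (5th): C
Minor 7th (7th): E

F♯, A, C, E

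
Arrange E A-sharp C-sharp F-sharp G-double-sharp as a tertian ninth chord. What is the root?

Stacking in thirds gives F-sharp – A-sharp – C-sharp – E – G-double-sharp, so F-sharp is the root — F-sharp dominant seventh sharp nine.

F-sharp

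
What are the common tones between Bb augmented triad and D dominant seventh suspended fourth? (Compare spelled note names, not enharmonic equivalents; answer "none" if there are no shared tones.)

Bb augmented triad = B-flat, D, F-sharp.
D dominant seventh suspended fourth = D, G, A, C.
Shared: D.

D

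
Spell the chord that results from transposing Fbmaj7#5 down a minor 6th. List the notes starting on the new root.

A♭ C E G

A minor 6th down from F♭ is A♭, so the new chord is A♭ augmented major seventh.
root → A♭
3rd (major 3rd) → C
5th (augmented 5th) → E
7th (major 7th) → G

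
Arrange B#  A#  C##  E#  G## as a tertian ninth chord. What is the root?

A#

Stacking in thirds gives A# – C## – E# – G## – B#, so A# is the root — A# major ninth.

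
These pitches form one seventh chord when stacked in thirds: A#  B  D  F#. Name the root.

Stacking in thirds gives B – D – F# – A#, so B is the root — B minor-major seventh.

B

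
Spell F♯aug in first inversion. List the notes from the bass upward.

A#, C##, F#

In root position, F♯aug is F#–A#–C##.
First inversion puts the third (A#) in the bass.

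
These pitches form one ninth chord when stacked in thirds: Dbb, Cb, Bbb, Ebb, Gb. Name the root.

Arranged so that each adjacent pair is a third by letter name: Cb – Ebb – Gb – Bbb – Dbb.
The bottom of that stack, Cb, is the root (this is Cb minor seventh flat nine).

Cb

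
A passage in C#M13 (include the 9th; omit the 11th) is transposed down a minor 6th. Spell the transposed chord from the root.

E♯, G𝄪, B♯, D𝄪, F𝄪, C𝄪

A minor 6th down from C♯ is E♯, so the new chord is E♯ major thirteenth.
- root: E♯
- major 3rd: G𝄪
- perfect 5th: B♯
- major 7th: D𝄪
- major 9th: F𝄪
- major 13th: C𝄪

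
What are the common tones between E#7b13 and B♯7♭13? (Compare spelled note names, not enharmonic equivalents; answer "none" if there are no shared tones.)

B#

E#7b13 = E#, G##, B#, D#, C#.
B♯7♭13 = B#, D##, F##, A#, G#.
Shared: B#.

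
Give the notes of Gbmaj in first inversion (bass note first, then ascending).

Bb, Db, Gb

In root position, Gbmaj is Gb–Bb–Db.
First inversion puts the third (Bb) in the bass.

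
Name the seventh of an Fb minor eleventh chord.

E-double-flat

Fb minor eleventh is built on F-flat; its 7th is a minor 7th above the root.
A seventh above F uses the letter E, and the minor 7th above F-flat is E-double-flat.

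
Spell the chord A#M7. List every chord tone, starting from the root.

A#, C##, E#, G##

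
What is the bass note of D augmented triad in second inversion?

D augmented triad = D–F-sharp–A-sharp. Second inversion → fifth in the bass = A-sharp.

A-sharp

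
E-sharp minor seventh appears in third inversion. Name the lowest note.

E-sharp minor seventh = E#–G#–B#–D#. Third inversion → seventh in the bass = D#.

D#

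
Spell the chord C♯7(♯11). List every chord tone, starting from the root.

C#  E#  G#  B  F##

C♯7(♯11) is a dominant seventh sharp eleven built on C#.
C# — root
E# — major 3rd
G# — perfect 5th
B — minor 7th
F## — augmented 11th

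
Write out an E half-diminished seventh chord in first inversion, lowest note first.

In root position, E half-diminished seventh is E–G–B-flat–D.
First inversion puts the third (G) in the bass.

G  B-flat  D  E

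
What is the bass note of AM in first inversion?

C#

AM = A–C#–E. First inversion → third in the bass = C#.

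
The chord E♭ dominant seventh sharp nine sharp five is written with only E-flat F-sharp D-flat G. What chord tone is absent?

E♭ dominant seventh sharp nine sharp five = E-flat, G, B, D-flat, F-sharp. The voicing lacks the 5th (augmented 5th), B.

B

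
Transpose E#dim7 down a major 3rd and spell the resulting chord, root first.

E# down a major 3rd → C#. New chord: C# diminished seventh.
C# — root
E — minor 3rd
G — diminished 5th
Bb — diminished 7th

C# E G Bb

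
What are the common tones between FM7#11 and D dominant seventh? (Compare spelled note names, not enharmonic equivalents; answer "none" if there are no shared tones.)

FM7#11: F A C E B
D dominant seventh: D F♯ A C
Common to both → A, C.

A, C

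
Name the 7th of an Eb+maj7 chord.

D

Root of Eb+maj7 = Eb. The 7th is a major 7th: Eb up a major 7th → D.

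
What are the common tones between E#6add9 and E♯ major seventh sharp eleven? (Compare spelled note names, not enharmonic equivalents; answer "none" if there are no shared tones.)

E#6add9: E# G## B# C## F##
E♯ major seventh sharp eleven: E# G## B# D## A##
Common to both → E#, G##, B#.

E#, G##, B#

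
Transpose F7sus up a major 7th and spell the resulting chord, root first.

E – A – B – D

A major 7th up from F is E, so the new chord is E dominant seventh suspended fourth.
Root: E
Perfect 4th (4th): A
Perfect 5th (5th): B
Minor 7th (7th): D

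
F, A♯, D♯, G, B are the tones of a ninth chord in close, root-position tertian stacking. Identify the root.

G

Stacking in thirds gives G – B – D♯ – F – A♯, so G is the root — G dominant seventh sharp nine sharp five.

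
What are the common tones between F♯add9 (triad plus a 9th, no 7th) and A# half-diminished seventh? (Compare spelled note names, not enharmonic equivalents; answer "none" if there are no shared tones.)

F♯add9: F# A# C# G#
A# half-diminished seventh: A# C# E G#
Common to both → A#, C#, G#.

A#  C#  G#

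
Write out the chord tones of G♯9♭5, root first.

G♯9♭5: dominant ninth flat five on G#.
G# — root
B# — major 3rd
D — diminished 5th
F# — minor 7th
A# — major 9th

G#  B#  D  F#  A#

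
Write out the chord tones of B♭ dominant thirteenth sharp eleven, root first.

Bb, D, F, Ab, C, E, G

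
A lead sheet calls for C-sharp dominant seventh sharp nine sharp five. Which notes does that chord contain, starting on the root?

C-sharp, E-sharp, G-double-sharp, B, D-double-sharp

C-sharp dominant seventh sharp nine sharp five: dominant seventh sharp nine sharp five on C-sharp.
- root: C-sharp
- major 3rd: E-sharp
- augmented 5th: G-double-sharp
- minor 7th: B
- augmented 9th: D-double-sharp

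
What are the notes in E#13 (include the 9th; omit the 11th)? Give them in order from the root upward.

E♯ G𝄪 B♯ D♯ F𝄪 C𝄪

E#13 is a dominant thirteenth built on E♯.
root → E♯
3rd (major 3rd) → G𝄪
5th (perfect 5th) → B♯
7th (minor 7th) → D♯
9th (major 9th) → F𝄪
13th (major 13th) → C𝄪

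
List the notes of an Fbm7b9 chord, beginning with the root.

Fb Abb Cb Ebb Gbb

Root Fb, quality minor seventh flat nine:
root → Fb
3rd (minor 3rd) → Abb
5th (perfect 5th) → Cb
7th (minor 7th) → Ebb
9th (minor 9th) → Gbb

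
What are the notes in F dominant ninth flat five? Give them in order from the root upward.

F dominant ninth flat five: dominant ninth flat five on F.
root → F
3rd (major 3rd) → A
5th (diminished 5th) → C-flat
7th (minor 7th) → E-flat
9th (major 9th) → G

F A C-flat E-flat G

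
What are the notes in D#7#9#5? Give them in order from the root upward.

D#7#9#5: dominant seventh sharp nine sharp five on D#.
root → D#
3rd (major 3rd) → F##
5th (augmented 5th) → A##
7th (minor 7th) → C#
9th (augmented 9th) → E##

D# F## A## C# E##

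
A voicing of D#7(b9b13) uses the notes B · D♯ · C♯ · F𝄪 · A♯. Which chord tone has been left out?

D#7(b9b13) = D♯, F𝄪, A♯, C♯, E, B. The voicing lacks the 9th (minor 9th), E.

E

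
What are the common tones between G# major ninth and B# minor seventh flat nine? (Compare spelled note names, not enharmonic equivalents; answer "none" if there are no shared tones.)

G# major ninth = G-sharp, B-sharp, D-sharp, F-double-sharp, A-sharp.
B# minor seventh flat nine = B-sharp, D-sharp, F-double-sharp, A-sharp, C-sharp.
Shared: B-sharp, D-sharp, F-double-sharp, A-sharp.

B-sharp – D-sharp – F-double-sharp – A-sharp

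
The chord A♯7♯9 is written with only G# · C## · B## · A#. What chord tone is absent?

E#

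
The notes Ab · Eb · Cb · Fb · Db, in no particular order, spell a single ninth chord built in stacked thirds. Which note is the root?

Db

Stacking in thirds gives Db – Fb – Ab – Cb – Eb, so Db is the root — Db minor ninth.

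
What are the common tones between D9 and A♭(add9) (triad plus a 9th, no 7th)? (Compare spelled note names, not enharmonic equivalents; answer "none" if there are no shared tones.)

C

D9: D F# A C E
A♭(add9): Ab C Eb Bb
Common to both → C.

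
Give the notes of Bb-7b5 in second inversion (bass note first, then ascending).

Fb  Ab  Bb  Db

Bb-7b5 = Bb–Db–Fb–Ab; second inversion → fifth (Fb) lowest.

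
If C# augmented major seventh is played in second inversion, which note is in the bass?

C# augmented major seventh in root position is C#–E#–G##–B#.
Second inversion places the fifth in the bass, which is G##.

G##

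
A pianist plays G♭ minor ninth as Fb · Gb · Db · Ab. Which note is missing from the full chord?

The full G♭ minor ninth chord is Gb, Bbb, Db, Fb, Ab.
Comparing with the voicing, the minor 3rd (3rd) — Bbb — is absent.

Bbb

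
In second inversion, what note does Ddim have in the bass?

Ddim = D–F–A♭. Second inversion → fifth in the bass = A♭.

A♭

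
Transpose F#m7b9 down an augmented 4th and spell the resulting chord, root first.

C  E♭  G  B♭  D♭

F♯ down an augmented 4th → C. New chord: C minor seventh flat nine.
root → C
3rd (minor 3rd) → E♭
5th (perfect 5th) → G
7th (minor 7th) → B♭
9th (minor 9th) → D♭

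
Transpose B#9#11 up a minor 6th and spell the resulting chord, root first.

Transposed root: B# → G# (minor 6th up). So we spell G# dominant ninth sharp eleven:
root → G#
3rd (major 3rd) → B#
5th (perfect 5th) → D#
7th (minor 7th) → F#
9th (major 9th) → A#
11th (augmented 11th) → C##

G# B# D# F# A# C##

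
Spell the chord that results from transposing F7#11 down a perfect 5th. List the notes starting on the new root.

F down a perfect 5th → Bb. New chord: Bb dominant seventh sharp eleven.
Bb — root
D — major 3rd
F — perfect 5th
Ab — minor 7th
E — augmented 11th

Bb – D – F – Ab – E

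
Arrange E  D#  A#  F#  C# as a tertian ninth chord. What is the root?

Arranged so that each adjacent pair is a third by letter name: D# – F# – A# – C# – E.
The bottom of that stack, D#, is the root (this is D# minor seventh flat nine).

D#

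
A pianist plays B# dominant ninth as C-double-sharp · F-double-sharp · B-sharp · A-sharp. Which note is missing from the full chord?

D-double-sharp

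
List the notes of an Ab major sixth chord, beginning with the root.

A-flat – C – E-flat – F

Root A-flat, quality major sixth:
A-flat — root
C — major 3rd
E-flat — perfect 5th
F — major 6th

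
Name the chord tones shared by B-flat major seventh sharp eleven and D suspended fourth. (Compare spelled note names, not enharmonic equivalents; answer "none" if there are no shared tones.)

B-flat major seventh sharp eleven = B-flat, D, F, A, E.
D suspended fourth = D, G, A.
Shared: D, A.

D, A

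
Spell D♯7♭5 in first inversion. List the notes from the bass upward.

D♯7♭5 = D#–F##–A–C#; first inversion → third (F##) lowest.

F##, A, C#, D#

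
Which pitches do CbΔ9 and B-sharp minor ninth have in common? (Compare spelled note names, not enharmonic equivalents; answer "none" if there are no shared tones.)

none

CbΔ9: Cb Eb Gb Bb Db
B-sharp minor ninth: B# D# F## A# C##
Common to both → none.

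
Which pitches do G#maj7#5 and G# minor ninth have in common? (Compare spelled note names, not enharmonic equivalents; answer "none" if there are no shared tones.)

G#maj7#5 = G♯, B♯, D𝄪, F𝄪.
G# minor ninth = G♯, B, D♯, F♯, A♯.
Shared: G♯.

G♯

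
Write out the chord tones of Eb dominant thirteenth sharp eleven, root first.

Eb dominant thirteenth sharp eleven: dominant thirteenth sharp eleven on Eb.
- root: Eb
- major 3rd: G
- perfect 5th: Bb
- minor 7th: Db
- major 9th: F
- augmented 11th: A
- major 13th: C

Eb – G – Bb – Db – F – A – C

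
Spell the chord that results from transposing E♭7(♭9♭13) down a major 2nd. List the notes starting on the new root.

Transposed root: Eb → Db (major 2nd down). So we spell Db dominant seventh flat nine flat thirteen:
Db — root
F — major 3rd
Ab — perfect 5th
Cb — minor 7th
Ebb — minor 9th
Bbb — minor 13th

Db – F – Ab – Cb – Ebb – Bbb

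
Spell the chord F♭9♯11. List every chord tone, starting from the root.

Fb, Ab, Cb, Ebb, Gb, Bb

Root Fb, quality dominant ninth sharp eleven:
root → Fb
3rd (major 3rd) → Ab
5th (perfect 5th) → Cb
7th (minor 7th) → Ebb
9th (major 9th) → Gb
11th (augmented 11th) → Bb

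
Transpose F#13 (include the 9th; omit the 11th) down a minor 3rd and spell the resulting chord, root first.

D# F## A# C# E# B#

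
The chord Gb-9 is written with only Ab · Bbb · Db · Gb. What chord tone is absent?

The full Gb-9 chord is Gb, Bbb, Db, Fb, Ab.
Comparing with the voicing, the minor 7th (7th) — Fb — is absent.

Fb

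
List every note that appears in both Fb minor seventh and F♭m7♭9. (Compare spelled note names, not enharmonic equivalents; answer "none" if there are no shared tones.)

Fb minor seventh = Fb, Abb, Cb, Ebb.
F♭m7♭9 = Fb, Abb, Cb, Ebb, Gbb.
Shared: Fb, Abb, Cb, Ebb.

Fb Abb Cb Ebb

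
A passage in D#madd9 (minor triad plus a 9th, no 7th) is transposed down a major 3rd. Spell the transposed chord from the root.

B – D – F# – C#

D# down a major 3rd → B. New chord: B minor added-ninth.
Root: B
Minor 3rd (3rd): D
Perfect 5th (5th): F#
Major 9th (9th): C#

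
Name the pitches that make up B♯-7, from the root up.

Root B#, quality minor seventh:
root → B#
3rd (minor 3rd) → D#
5th (perfect 5th) → F##
7th (minor 7th) → A#

B#, D#, F##, A#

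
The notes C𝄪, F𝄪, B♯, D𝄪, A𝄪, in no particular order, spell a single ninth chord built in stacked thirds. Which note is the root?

B♯

Arranged so that each adjacent pair is a third by letter name: B♯ – D𝄪 – F𝄪 – A𝄪 – C𝄪.
The bottom of that stack, B♯, is the root (this is B♯ major ninth).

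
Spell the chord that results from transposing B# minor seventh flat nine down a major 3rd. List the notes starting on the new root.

G# B D# F# A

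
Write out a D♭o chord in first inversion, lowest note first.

F♭  A𝄫  D♭

D♭o = D♭–F♭–A𝄫; first inversion → third (F♭) lowest.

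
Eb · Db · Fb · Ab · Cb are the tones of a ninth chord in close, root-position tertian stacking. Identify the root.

Db

Stacking in thirds gives Db – Fb – Ab – Cb – Eb, so Db is the root — Db minor ninth.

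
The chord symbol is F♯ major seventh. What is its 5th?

F♯ major seventh is built on F-sharp; its 5th is a perfect 5th above the root.
A fifth above F uses the letter C, and the perfect 5th above F-sharp is C-sharp.

C-sharp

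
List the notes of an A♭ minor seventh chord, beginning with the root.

Ab  Cb  Eb  Gb

A♭ minor seventh: minor seventh on Ab.
Ab — root
Cb — minor 3rd
Eb — perfect 5th
Gb — minor 7th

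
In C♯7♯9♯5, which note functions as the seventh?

C♯7♯9♯5 is built on C#; its 7th is a minor 7th above the root.
A seventh above C uses the letter B, and the minor 7th above C# is B.

B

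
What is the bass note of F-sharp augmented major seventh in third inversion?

F-sharp augmented major seventh = F♯–A♯–C𝄪–E♯. Third inversion → seventh in the bass = E♯.

E♯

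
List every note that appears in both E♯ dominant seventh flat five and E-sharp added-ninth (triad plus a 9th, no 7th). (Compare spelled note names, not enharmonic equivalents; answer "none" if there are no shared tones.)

E-sharp, G-double-sharp

E♯ dominant seventh flat five: E-sharp G-double-sharp B D-sharp
E-sharp added-ninth: E-sharp G-double-sharp B-sharp F-double-sharp
Common to both → E-sharp, G-double-sharp.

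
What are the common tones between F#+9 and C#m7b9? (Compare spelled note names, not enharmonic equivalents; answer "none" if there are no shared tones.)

E, G#

F#+9 = F#, A#, C##, E, G#.
C#m7b9 = C#, E, G#, B, D.
Shared: E, G#.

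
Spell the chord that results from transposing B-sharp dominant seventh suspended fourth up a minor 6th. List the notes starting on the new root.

G#  C#  D#  F#

B# up a minor 6th → G#. New chord: G# dominant seventh suspended fourth.
G# — root
C# — perfect 4th
D# — perfect 5th
F# — minor 7th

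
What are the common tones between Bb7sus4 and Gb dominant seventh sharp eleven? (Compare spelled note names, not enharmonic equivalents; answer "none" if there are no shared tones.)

Bb

Bb7sus4: Bb Eb F Ab
Gb dominant seventh sharp eleven: Gb Bb Db Fb C
Common to both → Bb.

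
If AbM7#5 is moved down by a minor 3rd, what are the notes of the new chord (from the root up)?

F A C♯ E

A♭ down a minor 3rd → F. New chord: F augmented major seventh.
- root: F
- major 3rd: A
- augmented 5th: C♯
- major 7th: E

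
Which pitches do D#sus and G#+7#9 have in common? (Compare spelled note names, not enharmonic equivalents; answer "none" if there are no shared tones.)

G#

D#sus: D# G# A#
G#+7#9: G# B# D## F# A##
Common to both → G#.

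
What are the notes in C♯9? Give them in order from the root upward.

C#, E#, G#, B, D#

C♯9 is a dominant ninth built on C#.
- root: C#
- major 3rd: E#
- perfect 5th: G#
- minor 7th: B
- major 9th: D#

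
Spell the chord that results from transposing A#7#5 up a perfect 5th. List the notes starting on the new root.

Transposed root: A# → E# (perfect 5th up). So we spell E# augmented seventh:
root → E#
3rd (major 3rd) → G##
5th (augmented 5th) → B##
7th (minor 7th) → D#

E#, G##, B##, D#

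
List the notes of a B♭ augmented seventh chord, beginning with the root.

B♭ augmented seventh is an augmented seventh built on B-flat.
root → B-flat
3rd (major 3rd) → D
5th (augmented 5th) → F-sharp
7th (minor 7th) → A-flat

B-flat  D  F-sharp  A-flat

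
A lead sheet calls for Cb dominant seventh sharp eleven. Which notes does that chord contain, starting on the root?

Cb dominant seventh sharp eleven: dominant seventh sharp eleven on Cb.
Root: Cb
Major 3rd (3rd): Eb
Perfect 5th (5th): Gb
Minor 7th (7th): Bbb
Augmented 11th (11th): F

Cb, Eb, Gb, Bbb, F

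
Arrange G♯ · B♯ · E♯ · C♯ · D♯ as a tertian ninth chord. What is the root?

C♯

Arranged so that each adjacent pair is a third by letter name: C♯ – E♯ – G♯ – B♯ – D♯.
The bottom of that stack, C♯, is the root (this is C♯ major ninth).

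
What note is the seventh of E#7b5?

E#7b5 is built on E#; its 7th is a minor 7th above the root.
A seventh above E uses the letter D, and the minor 7th above E# is D#.

D#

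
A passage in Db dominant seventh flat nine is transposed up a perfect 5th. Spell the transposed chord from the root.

Transposed root: D♭ → A♭ (perfect 5th up). So we spell A♭ dominant seventh flat nine:
root → A♭
3rd (major 3rd) → C
5th (perfect 5th) → E♭
7th (minor 7th) → G♭
9th (minor 9th) → B𝄫

A♭ – C – E♭ – G♭ – B𝄫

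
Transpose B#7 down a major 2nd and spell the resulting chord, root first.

A#  C##  E#  G#

A major 2nd down from B# is A#, so the new chord is A# dominant seventh.
- root: A#
- major 3rd: C##
- perfect 5th: E#
- minor 7th: G#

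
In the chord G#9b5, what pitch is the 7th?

F#

Root of G#9b5 = G#. The 7th is a minor 7th: G# up a minor 7th → F#.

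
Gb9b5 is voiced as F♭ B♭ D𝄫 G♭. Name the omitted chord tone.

A♭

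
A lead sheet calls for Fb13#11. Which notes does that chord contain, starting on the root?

Fb  Ab  Cb  Ebb  Gb  Bb  Db

Fb13#11 is a dominant thirteenth sharp eleven built on Fb.
Fb — root
Ab — major 3rd
Cb — perfect 5th
Ebb — minor 7th
Gb — major 9th
Bb — augmented 11th
Db — major 13th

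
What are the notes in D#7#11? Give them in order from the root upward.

D♯  F𝄪  A♯  C♯  G𝄪

Root D♯, quality dominant seventh sharp eleven:
root → D♯
3rd (major 3rd) → F𝄪
5th (perfect 5th) → A♯
7th (minor 7th) → C♯
11th (augmented 11th) → G𝄪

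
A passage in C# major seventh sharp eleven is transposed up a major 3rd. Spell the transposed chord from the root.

A major 3rd up from C-sharp is E-sharp, so the new chord is E-sharp major seventh sharp eleven.
- root: E-sharp
- major 3rd: G-double-sharp
- perfect 5th: B-sharp
- major 7th: D-double-sharp
- augmented 11th: A-double-sharp

E-sharp, G-double-sharp, B-sharp, D-double-sharp, A-double-sharp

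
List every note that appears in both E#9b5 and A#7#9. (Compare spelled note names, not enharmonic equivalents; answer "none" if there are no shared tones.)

E#9b5 = E#, G##, B, D#, F##.
A#7#9 = A#, C##, E#, G#, B##.
Shared: E#.

E#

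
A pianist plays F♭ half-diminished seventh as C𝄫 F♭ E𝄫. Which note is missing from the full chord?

A𝄫

The full F♭ half-diminished seventh chord is F♭, A𝄫, C𝄫, E𝄫.
Comparing with the voicing, the minor 3rd (3rd) — A𝄫 — is absent.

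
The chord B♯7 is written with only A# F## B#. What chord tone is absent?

B♯7 = B#, D##, F##, A#. The voicing lacks the 3rd (major 3rd), D##.

D##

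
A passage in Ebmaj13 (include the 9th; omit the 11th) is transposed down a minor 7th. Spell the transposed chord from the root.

F, A, C, E, G, D

A minor 7th down from Eb is F, so the new chord is F major thirteenth.
- root: F
- major 3rd: A
- perfect 5th: C
- major 7th: E
- major 9th: G
- major 13th: D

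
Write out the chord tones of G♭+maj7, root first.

Gb, Bb, D, F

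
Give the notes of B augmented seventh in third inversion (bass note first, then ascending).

B augmented seventh = B–D-sharp–F-double-sharp–A; third inversion → seventh (A) lowest.

A, B, D-sharp, F-double-sharp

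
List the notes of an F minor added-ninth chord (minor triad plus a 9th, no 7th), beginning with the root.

F minor added-ninth: minor added-ninth on F.
root → F
3rd (minor 3rd) → A♭
5th (perfect 5th) → C
9th (major 9th) → G

F, A♭, C, G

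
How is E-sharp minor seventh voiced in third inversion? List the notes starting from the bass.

In root position, E-sharp minor seventh is E-sharp–G-sharp–B-sharp–D-sharp.
Third inversion puts the seventh (D-sharp) in the bass.

D-sharp  E-sharp  G-sharp  B-sharp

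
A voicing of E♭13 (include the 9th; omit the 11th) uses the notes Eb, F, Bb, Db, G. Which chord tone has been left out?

C

E♭13 = Eb, G, Bb, Db, F, C. The voicing lacks the 13th (major 13th), C.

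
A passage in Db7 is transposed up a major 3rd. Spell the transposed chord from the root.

Db up a major 3rd → F. New chord: F dominant seventh.
root → F
3rd (major 3rd) → A
5th (perfect 5th) → C
7th (minor 7th) → Eb

F  A  C  Eb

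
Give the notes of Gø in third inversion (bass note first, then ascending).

F – G – B♭ – D♭

In root position, Gø is G–B♭–D♭–F.
Third inversion puts the seventh (F) in the bass.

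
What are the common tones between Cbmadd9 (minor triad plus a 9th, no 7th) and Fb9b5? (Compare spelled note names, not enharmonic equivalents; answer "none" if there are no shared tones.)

Ebb Gb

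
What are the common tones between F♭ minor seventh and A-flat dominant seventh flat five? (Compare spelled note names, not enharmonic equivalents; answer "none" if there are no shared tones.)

F♭ minor seventh = F-flat, A-double-flat, C-flat, E-double-flat.
A-flat dominant seventh flat five = A-flat, C, E-double-flat, G-flat.
Shared: E-double-flat.

E-double-flat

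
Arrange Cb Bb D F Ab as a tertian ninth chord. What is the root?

Arranged so that each adjacent pair is a third by letter name: Bb – D – F – Ab – Cb.
The bottom of that stack, Bb, is the root (this is Bb dominant seventh flat nine).

Bb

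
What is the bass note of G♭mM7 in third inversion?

F

G♭mM7 = Gb–Bbb–Db–F. Third inversion → seventh in the bass = F.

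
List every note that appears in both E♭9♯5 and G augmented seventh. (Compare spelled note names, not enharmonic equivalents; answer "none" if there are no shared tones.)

G, B, F

E♭9♯5 = E♭, G, B, D♭, F.
G augmented seventh = G, B, D♯, F.
Shared: G, B, F.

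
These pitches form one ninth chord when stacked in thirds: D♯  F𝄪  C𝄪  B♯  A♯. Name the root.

B♯

Arranged so that each adjacent pair is a third by letter name: B♯ – D♯ – F𝄪 – A♯ – C𝄪.
The bottom of that stack, B♯, is the root (this is B♯ minor ninth).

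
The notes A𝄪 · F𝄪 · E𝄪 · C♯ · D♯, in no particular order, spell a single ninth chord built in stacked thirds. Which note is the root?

D♯

Stacking in thirds gives D♯ – F𝄪 – A𝄪 – C♯ – E𝄪, so D♯ is the root — D♯ dominant seventh sharp nine sharp five.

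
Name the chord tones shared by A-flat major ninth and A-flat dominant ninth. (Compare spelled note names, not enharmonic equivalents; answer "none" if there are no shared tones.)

A-flat – C – E-flat – B-flat

A-flat major ninth = A-flat, C, E-flat, G, B-flat.
A-flat dominant ninth = A-flat, C, E-flat, G-flat, B-flat.
Shared: A-flat, C, E-flat, B-flat.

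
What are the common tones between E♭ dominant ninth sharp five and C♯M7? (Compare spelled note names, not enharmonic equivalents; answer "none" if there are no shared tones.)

E♭ dominant ninth sharp five: Eb G B Db F
C♯M7: C# E# G# B#
Common to both → none.

none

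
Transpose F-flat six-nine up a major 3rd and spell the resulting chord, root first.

A-flat, C, E-flat, F, B-flat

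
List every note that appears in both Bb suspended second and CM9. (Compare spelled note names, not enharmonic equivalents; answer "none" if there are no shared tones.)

C

Bb suspended second = Bb, C, F.
CM9 = C, E, G, B, D.
Shared: C.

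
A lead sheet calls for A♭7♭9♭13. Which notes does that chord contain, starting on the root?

Ab, C, Eb, Gb, Bbb, Fb

A♭7♭9♭13: dominant seventh flat nine flat thirteen on Ab.
Ab — root
C — major 3rd
Eb — perfect 5th
Gb — minor 7th
Bbb — minor 9th
Fb — minor 13th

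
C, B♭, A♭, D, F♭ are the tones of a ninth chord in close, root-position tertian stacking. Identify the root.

Arranged so that each adjacent pair is a third by letter name: B♭ – D – F♭ – A♭ – C.
The bottom of that stack, B♭, is the root (this is B♭ dominant ninth flat five).

B♭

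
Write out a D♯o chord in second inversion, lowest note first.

In root position, D♯o is D♯–F♯–A.
Second inversion puts the fifth (A) in the bass.

A – D♯ – F♯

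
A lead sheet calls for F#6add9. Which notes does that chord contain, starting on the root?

F♯ A♯ C♯ D♯ G♯

Root F♯, quality six-nine:
root → F♯
3rd (major 3rd) → A♯
5th (perfect 5th) → C♯
6th (major 6th) → D♯
9th (major 9th) → G♯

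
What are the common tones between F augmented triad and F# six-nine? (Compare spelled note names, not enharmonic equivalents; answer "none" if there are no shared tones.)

F augmented triad = F, A, C-sharp.
F# six-nine = F-sharp, A-sharp, C-sharp, D-sharp, G-sharp.
Shared: C-sharp.

C-sharp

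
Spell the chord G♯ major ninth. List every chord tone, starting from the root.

G♯ B♯ D♯ F𝄪 A♯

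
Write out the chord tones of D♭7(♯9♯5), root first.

Root Db, quality dominant seventh sharp nine sharp five:
- root: Db
- major 3rd: F
- augmented 5th: A
- minor 7th: Cb
- augmented 9th: E

Db, F, A, Cb, E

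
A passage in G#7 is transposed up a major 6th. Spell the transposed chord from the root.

E# G## B# D#

G# up a major 6th → E#. New chord: E# dominant seventh.
E# — root
G## — major 3rd
B# — perfect 5th
D# — minor 7th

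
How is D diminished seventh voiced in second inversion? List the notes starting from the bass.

In root position, D diminished seventh is D–F–A-flat–C-flat.
Second inversion puts the fifth (A-flat) in the bass.

A-flat, C-flat, D, F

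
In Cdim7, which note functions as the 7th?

Cdim7 is built on C; its 7th is a diminished 7th above the root.
A seventh above C uses the letter B, and the diminished 7th above C is Bbb.

Bbb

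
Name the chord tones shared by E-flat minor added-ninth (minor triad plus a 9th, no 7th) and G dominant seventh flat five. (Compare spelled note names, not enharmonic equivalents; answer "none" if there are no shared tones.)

F

E-flat minor added-ninth: E-flat G-flat B-flat F
G dominant seventh flat five: G B D-flat F
Common to both → F.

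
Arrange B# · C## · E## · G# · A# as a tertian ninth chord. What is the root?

A#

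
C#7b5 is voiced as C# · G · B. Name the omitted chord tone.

C#7b5 = C#, E#, G, B. The voicing lacks the 3rd (major 3rd), E#.

E#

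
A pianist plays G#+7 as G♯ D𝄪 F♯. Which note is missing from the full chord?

B♯

G#+7 = G♯, B♯, D𝄪, F♯. The voicing lacks the 3rd (major 3rd), B♯.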